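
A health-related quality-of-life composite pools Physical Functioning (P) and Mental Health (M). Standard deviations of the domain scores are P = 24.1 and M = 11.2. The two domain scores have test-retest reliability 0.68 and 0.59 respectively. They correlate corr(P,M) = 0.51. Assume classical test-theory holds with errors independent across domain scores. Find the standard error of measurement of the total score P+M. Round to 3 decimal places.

Var(total) = 706.25 + 275.318 = 981.568.
True-score variance = 468.96 + 275.318 = 744.279, so reliability = 0.7583.
Error variance = 981.568 − 744.279 = 237.29; SEM = √237.29 = 15.404.

15.404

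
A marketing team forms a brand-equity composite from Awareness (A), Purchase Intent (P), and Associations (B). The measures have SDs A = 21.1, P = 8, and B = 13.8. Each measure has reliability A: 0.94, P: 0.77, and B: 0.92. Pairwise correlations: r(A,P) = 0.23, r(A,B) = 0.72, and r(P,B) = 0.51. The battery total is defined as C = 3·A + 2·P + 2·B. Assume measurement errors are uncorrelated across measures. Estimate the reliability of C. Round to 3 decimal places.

0.957

Var(C) = 3²·21.1² + 2²·8² + 2²·13.8² + 2·[6·21.1·8·0.23 + 6·21.1·13.8·0.72 + 4·8·13.8·0.51] = 5024.65 + 3432.12 = 8456.77.
Under uncorrelated errors the observed covariances equal the true-score covariances, so only the own-variance terms attenuate.
True-score variance = [3²·21.1²·0.94 + 2²·8²·0.77 + 2²·13.8²·0.92] + 3432.12 = 4664.42 + 3432.12 = 8096.53.
Reliability = 8096.53 / 8456.77 = 0.957.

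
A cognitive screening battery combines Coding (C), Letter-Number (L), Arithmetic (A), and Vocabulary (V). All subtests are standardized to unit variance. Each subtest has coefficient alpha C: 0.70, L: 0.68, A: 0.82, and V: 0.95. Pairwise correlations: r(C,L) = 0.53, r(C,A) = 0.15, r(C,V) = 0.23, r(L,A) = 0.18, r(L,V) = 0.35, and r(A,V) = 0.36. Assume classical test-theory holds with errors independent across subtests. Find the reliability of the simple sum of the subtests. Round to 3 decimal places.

Var(C+L+A+V) = 4 + 2·[0.53 + 0.15 + 0.23 + 0.18 + 0.35 + 0.36] = 4 + 3.6 = 7.6.
Because errors are independent across components, Cov(Tᵢ,Tⱼ) = Cov(Xᵢ,Xⱼ); the off-diagonal part of the true-score variance is the same as above.
True-score variance = [0.70 + 0.68 + 0.82 + 0.95] + 3.6 = 3.15 + 3.6 = 6.75.
Reliability = 6.75 / 7.6 = 0.888.

0.888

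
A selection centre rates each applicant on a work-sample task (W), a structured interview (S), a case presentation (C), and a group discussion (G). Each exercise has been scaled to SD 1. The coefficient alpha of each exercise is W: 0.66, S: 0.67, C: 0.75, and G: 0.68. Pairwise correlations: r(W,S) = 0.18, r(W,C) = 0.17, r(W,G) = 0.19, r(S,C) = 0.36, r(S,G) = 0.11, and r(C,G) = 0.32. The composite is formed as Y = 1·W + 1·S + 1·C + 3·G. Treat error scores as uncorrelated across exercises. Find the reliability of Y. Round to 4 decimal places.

Var(Y) = 1 + 1 + 1 + 3² + 2·[0.18 + 0.17 + 3·0.19 + 0.36 + 3·0.11 + 3·0.32] = 12 + 5.14 = 17.14.
Under uncorrelated errors the observed covariances equal the true-score covariances, so only the own-variance terms attenuate.
True-score variance = [0.66 + 0.67 + 0.75 + 3²·0.68] + 5.14 = 8.2 + 5.14 = 13.34.
Reliability = 13.34 / 17.14 = 0.7783.

0.7783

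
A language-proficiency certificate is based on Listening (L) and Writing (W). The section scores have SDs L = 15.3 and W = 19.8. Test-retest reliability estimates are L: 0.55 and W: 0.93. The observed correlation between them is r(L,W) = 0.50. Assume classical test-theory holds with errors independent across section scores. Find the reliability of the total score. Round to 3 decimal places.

0.857

Var(L+W) = 15.3² + 19.8² + 2·[15.3·19.8·0.50] = 626.13 + 302.94 = 929.07.
Under uncorrelated errors the observed covariances equal the true-score covariances, so only the own-variance terms attenuate.
True-score variance = [15.3²·0.55 + 19.8²·0.93] + 302.94 = 493.347 + 302.94 = 796.287.
Reliability = 796.287 / 929.07 = 0.857.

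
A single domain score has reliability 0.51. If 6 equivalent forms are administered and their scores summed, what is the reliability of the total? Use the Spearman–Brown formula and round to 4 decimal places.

ρ_k = kρ / (1 + (k−1)ρ) = 6·0.51 / (1 + 5·0.51) = 3.060 / 3.550 = 0.8620.

0.8620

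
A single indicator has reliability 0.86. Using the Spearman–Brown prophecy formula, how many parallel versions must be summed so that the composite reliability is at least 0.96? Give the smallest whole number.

4

k ≥ ρ*(1−ρ₁)/(ρ₁(1−ρ*)) = 0.96·0.14 / (0.86·0.04) = 3.907.
Smallest integer k = 4.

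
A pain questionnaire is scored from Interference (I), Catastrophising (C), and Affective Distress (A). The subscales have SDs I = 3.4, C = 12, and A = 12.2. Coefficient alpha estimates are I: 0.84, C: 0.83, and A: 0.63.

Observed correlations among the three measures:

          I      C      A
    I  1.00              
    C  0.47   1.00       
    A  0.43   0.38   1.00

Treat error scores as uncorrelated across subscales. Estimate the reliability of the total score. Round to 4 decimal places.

0.8338

Var(I+C+A) = 3.4² + 12² + 12.2² + 2·[3.4·12·0.47 + 3.4·12.2·0.43 + 12·12.2·0.38] = 304.4 + 185.289 = 489.689.
With uncorrelated errors the cross-covariances are all true-score covariance, so they carry over unchanged; only the diagonal terms shrink to ρᵢσᵢ².
True-score variance = [3.4²·0.84 + 12²·0.83 + 12.2²·0.63] + 185.289 = 223 + 185.289 = 408.288.
Reliability = 408.288 / 489.689 = 0.8338.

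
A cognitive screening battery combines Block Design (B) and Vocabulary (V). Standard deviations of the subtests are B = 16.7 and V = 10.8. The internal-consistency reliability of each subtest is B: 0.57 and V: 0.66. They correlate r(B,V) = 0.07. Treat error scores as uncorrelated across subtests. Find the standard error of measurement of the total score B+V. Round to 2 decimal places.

Var(total) = 395.53 + 25.2504 = 420.78.
True-score variance = 235.95 + 25.2504 = 261.2, so reliability = 0.6208.
Error variance = 420.78 − 261.2 = 159.58; SEM = √159.58 = 12.63.

12.63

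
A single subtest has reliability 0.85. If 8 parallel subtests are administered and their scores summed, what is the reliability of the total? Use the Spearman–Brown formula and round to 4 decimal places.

ρ_k = kρ / (1 + (k−1)ρ) = 8·0.85 / (1 + 7·0.85) = 6.800 / 6.950 = 0.9784.

0.9784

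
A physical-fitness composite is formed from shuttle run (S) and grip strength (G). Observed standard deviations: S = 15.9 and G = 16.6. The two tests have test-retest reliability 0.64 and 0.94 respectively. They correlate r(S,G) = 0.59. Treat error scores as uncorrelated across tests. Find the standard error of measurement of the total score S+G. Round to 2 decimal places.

10.37

Var(total) = 528.37 + 311.449 = 839.819.
True-score variance = 420.825 + 311.449 = 732.274, so reliability = 0.8719.
Error variance = 839.819 − 732.274 = 107.545; SEM = √107.545 = 10.37.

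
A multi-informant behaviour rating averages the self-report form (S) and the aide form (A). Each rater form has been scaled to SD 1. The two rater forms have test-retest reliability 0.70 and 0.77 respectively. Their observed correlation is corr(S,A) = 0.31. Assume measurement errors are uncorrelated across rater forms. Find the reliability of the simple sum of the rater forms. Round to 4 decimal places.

Var(S+A) = 2 + 2·[0.31] = 2 + 0.62 = 2.62.
With uncorrelated errors the cross-covariances are all true-score covariance, so they carry over unchanged; only the diagonal terms shrink to ρᵢσᵢ².
True-score variance = [0.70 + 0.77] + 0.62 = 1.47 + 0.62 = 2.09.
Reliability = 2.09 / 2.62 = 0.7977.

0.7977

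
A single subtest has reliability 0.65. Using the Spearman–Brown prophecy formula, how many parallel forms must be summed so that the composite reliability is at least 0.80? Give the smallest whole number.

k ≥ ρ*(1−ρ₁)/(ρ₁(1−ρ*)) = 0.80·0.35 / (0.65·0.20) = 2.154.
Smallest integer k = 3.

3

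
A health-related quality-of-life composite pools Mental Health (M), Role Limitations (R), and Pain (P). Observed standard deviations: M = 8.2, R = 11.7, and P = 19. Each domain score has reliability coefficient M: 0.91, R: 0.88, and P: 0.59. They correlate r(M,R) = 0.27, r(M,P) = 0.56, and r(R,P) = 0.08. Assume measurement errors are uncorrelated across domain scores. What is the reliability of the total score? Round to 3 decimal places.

0.794

Var(M+R+P) = 8.2² + 11.7² + 19² + 2·[8.2·11.7·0.27 + 8.2·19·0.56 + 11.7·19·0.08] = 565.13 + 261.872 = 827.002.
Because errors are independent across components, Cov(Tᵢ,Tⱼ) = Cov(Xᵢ,Xⱼ); the off-diagonal part of the true-score variance is the same as above.
True-score variance = [8.2²·0.91 + 11.7²·0.88 + 19²·0.59] + 261.872 = 394.642 + 261.872 = 656.513.
Reliability = 656.513 / 827.002 = 0.794.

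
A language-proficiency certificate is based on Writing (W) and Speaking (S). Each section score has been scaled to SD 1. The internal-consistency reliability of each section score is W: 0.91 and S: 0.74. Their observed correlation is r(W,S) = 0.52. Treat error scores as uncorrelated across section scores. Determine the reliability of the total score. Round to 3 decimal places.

Var(W+S) = 2 + 2·[0.52] = 2 + 1.04 = 3.04.
Because errors are independent across components, Cov(Tᵢ,Tⱼ) = Cov(Xᵢ,Xⱼ); the off-diagonal part of the true-score variance is the same as above.
True-score variance = [0.91 + 0.74] + 1.04 = 1.65 + 1.04 = 2.69.
Reliability = 2.69 / 3.04 = 0.885.

0.885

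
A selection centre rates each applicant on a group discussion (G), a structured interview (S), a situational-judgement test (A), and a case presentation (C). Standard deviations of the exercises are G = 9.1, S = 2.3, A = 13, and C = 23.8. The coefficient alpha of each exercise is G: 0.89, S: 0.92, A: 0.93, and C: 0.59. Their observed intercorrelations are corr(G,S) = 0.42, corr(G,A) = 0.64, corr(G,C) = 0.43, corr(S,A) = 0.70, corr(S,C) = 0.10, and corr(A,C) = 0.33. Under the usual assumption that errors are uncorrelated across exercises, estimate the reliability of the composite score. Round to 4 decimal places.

Var(G+S+A+C) = 9.1² + 2.3² + 13² + 23.8² + 2·[9.1·2.3·0.42 + 9.1·13·0.64 + 9.1·23.8·0.43 + 2.3·13·0.70 + 2.3·23.8·0.10 + 13·23.8·0.33] = 823.54 + 612.276 = 1435.82.
Under uncorrelated errors the observed covariances equal the true-score covariances, so only the own-variance terms attenuate.
True-score variance = [9.1²·0.89 + 2.3²·0.92 + 13²·0.93 + 23.8²·0.59] + 612.276 = 569.937 + 612.276 = 1182.21.
Reliability = 1182.21 / 1435.82 = 0.8234.

0.8234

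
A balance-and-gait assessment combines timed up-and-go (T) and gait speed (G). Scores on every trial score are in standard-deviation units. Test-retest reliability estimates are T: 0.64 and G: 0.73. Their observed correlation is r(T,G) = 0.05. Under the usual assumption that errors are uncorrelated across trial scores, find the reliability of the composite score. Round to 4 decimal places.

0.7000

Var(T+G) = 2 + 2·[0.05] = 2 + 0.1 = 2.1.
With uncorrelated errors the cross-covariances are all true-score covariance, so they carry over unchanged; only the diagonal terms shrink to ρᵢσᵢ².
True-score variance = [0.64 + 0.73] + 0.1 = 1.37 + 0.1 = 1.47.
Reliability = 1.47 / 2.1 = 0.7000.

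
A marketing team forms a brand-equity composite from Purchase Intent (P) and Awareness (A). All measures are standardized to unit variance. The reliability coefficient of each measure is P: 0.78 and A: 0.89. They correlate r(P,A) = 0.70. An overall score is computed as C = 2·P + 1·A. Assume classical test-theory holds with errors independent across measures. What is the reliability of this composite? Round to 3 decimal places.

0.873

Var(C) = 2² + 1 + 2·[2·0.70] = 5 + 2.8 = 7.8.
With uncorrelated errors the cross-covariances are all true-score covariance, so they carry over unchanged; only the diagonal terms shrink to ρᵢσᵢ².
True-score variance = [2²·0.78 + 0.89] + 2.8 = 4.01 + 2.8 = 6.81.
Reliability = 6.81 / 7.8 = 0.873.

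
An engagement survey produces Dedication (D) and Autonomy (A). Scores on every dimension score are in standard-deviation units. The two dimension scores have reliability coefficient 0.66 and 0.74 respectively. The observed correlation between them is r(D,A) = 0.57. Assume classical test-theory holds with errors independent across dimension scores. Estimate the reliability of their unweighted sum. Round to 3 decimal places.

0.809

Var(D+A) = 2 + 2·[0.57] = 2 + 1.14 = 3.14.
Because errors are independent across components, Cov(Tᵢ,Tⱼ) = Cov(Xᵢ,Xⱼ); the off-diagonal part of the true-score variance is the same as above.
True-score variance = [0.66 + 0.74] + 1.14 = 1.4 + 1.14 = 2.54.
Reliability = 2.54 / 3.14 = 0.809.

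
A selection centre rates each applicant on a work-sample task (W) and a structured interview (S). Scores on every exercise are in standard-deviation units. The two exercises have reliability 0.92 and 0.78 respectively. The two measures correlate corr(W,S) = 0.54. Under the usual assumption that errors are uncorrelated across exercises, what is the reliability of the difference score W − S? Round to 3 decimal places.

0.674

Var(W−S) = 1 + 1 − 2·0.54 = 2 − 1.08 = 0.92.
Because errors are independent across components, Cov(Tᵢ,Tⱼ) = Cov(Xᵢ,Xⱼ); the off-diagonal part of the true-score variance is the same as above.
True-score variance = [0.92 + 0.78] − 1.08 = 1.7 − 1.08 = 0.62.
Reliability = 0.62 / 0.92 = 0.674.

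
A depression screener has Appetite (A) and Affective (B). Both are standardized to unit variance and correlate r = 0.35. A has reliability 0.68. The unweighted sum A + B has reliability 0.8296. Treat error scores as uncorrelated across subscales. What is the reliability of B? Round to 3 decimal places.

0.860

Var(A+B) = 2 + 2·0.35 = 2.700.
True-score variance = ρ_A + ρ_B + 2·0.35, so 0.8296 = (0.68 + ρ_B + 0.70) / 2.700.
ρ_B = 0.8296·2.700 − 0.68 − 0.70 = 0.860.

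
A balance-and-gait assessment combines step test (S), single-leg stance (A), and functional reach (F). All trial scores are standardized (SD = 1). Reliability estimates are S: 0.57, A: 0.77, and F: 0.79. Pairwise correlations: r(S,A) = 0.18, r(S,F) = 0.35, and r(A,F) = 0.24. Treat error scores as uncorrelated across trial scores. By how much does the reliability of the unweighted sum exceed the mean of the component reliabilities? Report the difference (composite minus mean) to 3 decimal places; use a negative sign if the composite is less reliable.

Var(sum) = 3 + 1.54 = 4.54; true-score variance = 2.13 + 1.54 = 3.67; composite reliability = 0.8084.
Mean component reliability = 0.7100.
Difference = 0.8084 − 0.7100 = 0.098.

0.098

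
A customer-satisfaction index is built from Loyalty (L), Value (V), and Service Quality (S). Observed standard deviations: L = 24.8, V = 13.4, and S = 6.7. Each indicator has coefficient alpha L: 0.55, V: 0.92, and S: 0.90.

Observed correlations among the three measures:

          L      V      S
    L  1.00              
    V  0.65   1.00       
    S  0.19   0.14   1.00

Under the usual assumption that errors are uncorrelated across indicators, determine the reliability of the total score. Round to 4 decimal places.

0.7826

Var(L+V+S) = 24.8² + 13.4² + 6.7² + 2·[24.8·13.4·0.65 + 24.8·6.7·0.19 + 13.4·6.7·0.14] = 839.49 + 520.295 = 1359.79.
Because errors are independent across components, Cov(Tᵢ,Tⱼ) = Cov(Xᵢ,Xⱼ); the off-diagonal part of the true-score variance is the same as above.
True-score variance = [24.8²·0.55 + 13.4²·0.92 + 6.7²·0.90] + 520.295 = 543.868 + 520.295 = 1064.16.
Reliability = 1064.16 / 1359.79 = 0.7826.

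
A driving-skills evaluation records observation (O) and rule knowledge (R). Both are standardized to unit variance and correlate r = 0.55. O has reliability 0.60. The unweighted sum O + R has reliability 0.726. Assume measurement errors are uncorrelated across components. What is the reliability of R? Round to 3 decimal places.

0.551

Var(O+R) = 2 + 2·0.55 = 3.100.
True-score variance = ρ_O + ρ_R + 2·0.55, so 0.726 = (0.60 + ρ_R + 1.10) / 3.100.
ρ_R = 0.726·3.100 − 0.60 − 1.10 = 0.551.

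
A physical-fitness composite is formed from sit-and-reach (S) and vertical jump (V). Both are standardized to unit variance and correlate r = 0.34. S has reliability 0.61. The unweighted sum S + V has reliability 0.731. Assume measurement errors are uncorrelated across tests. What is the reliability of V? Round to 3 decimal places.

0.669

Var(S+V) = 2 + 2·0.34 = 2.680.
True-score variance = ρ_S + ρ_V + 2·0.34, so 0.731 = (0.61 + ρ_V + 0.68) / 2.680.
ρ_V = 0.731·2.680 − 0.61 − 0.68 = 0.669.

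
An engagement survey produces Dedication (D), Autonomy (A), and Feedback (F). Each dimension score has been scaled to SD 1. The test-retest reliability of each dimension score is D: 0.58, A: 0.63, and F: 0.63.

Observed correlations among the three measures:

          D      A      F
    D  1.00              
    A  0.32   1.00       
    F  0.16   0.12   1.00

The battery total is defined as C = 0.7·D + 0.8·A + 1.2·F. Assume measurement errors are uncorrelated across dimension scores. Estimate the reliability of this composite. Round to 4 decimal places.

Var(C) = 0.7² + 0.8² + 1.2² + 2·[0.56·0.32 + 0.84·0.16 + 0.96·0.12] = 2.57 + 0.8576 = 3.4276.
With uncorrelated errors the cross-covariances are all true-score covariance, so they carry over unchanged; only the diagonal terms shrink to ρᵢσᵢ².
True-score variance = [0.7²·0.58 + 0.8²·0.63 + 1.2²·0.63] + 0.8576 = 1.5946 + 0.8576 = 2.4522.
Reliability = 2.4522 / 3.4276 = 0.7154.

0.7154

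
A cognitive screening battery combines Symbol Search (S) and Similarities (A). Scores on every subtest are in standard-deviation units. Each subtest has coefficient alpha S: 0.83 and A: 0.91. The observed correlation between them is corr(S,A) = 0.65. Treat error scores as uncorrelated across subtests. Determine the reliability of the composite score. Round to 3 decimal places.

Var(S+A) = 2 + 2·[0.65] = 2 + 1.3 = 3.3.
Because errors are independent across components, Cov(Tᵢ,Tⱼ) = Cov(Xᵢ,Xⱼ); the off-diagonal part of the true-score variance is the same as above.
True-score variance = [0.83 + 0.91] + 1.3 = 1.74 + 1.3 = 3.04.
Reliability = 3.04 / 3.3 = 0.921.

0.921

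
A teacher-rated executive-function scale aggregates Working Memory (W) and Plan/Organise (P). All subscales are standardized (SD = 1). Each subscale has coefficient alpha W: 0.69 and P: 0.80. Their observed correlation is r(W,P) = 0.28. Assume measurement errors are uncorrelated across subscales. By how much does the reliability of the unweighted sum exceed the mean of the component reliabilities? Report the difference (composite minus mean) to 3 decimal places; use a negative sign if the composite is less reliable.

0.056

Var(sum) = 2 + 0.56 = 2.56; true-score variance = 1.49 + 0.56 = 2.05; composite reliability = 0.8008.
Mean component reliability = 0.7450.
Difference = 0.8008 − 0.7450 = 0.056.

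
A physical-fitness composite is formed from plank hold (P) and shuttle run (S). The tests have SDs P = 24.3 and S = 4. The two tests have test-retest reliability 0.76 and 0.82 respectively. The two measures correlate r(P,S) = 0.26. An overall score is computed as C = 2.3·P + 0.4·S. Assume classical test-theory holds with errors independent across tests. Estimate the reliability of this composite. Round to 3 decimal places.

0.764

Var(C) = 2.3²·24.3² + 0.4²·4² + 2·[0.92·24.3·4·0.26] = 3126.25 + 46.5005 = 3172.75.
With uncorrelated errors the cross-covariances are all true-score covariance, so they carry over unchanged; only the diagonal terms shrink to ρᵢσᵢ².
True-score variance = [2.3²·24.3²·0.76 + 0.4²·4²·0.82] + 46.5005 = 2376.11 + 46.5005 = 2422.61.
Reliability = 2422.61 / 3172.75 = 0.764.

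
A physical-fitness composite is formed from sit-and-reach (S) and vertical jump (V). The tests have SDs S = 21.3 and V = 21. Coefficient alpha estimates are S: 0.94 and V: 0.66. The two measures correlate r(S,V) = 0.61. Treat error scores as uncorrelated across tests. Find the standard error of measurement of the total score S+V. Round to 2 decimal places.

Var(total) = 894.69 + 545.706 = 1440.4.
True-score variance = 717.529 + 545.706 = 1263.23, so reliability = 0.8770.
Error variance = 1440.4 − 1263.23 = 177.161; SEM = √177.161 = 13.31.

13.31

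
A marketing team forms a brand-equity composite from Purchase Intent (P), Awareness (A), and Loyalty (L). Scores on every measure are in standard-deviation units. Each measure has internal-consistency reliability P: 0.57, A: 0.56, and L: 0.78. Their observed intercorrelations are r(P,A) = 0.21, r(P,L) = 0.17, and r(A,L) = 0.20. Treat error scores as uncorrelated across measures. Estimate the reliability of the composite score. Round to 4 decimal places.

Var(P+A+L) = 3 + 2·[0.21 + 0.17 + 0.20] = 3 + 1.16 = 4.16.
With uncorrelated errors the cross-covariances are all true-score covariance, so they carry over unchanged; only the diagonal terms shrink to ρᵢσᵢ².
True-score variance = [0.57 + 0.56 + 0.78] + 1.16 = 1.91 + 1.16 = 3.07.
Reliability = 3.07 / 4.16 = 0.7380.

0.7380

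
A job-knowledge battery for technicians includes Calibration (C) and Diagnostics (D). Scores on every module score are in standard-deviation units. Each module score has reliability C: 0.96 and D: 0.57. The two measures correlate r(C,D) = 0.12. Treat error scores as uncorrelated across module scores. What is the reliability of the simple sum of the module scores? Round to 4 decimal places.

Var(C+D) = 2 + 2·[0.12] = 2 + 0.24 = 2.24.
Because errors are independent across components, Cov(Tᵢ,Tⱼ) = Cov(Xᵢ,Xⱼ); the off-diagonal part of the true-score variance is the same as above.
True-score variance = [0.96 + 0.57] + 0.24 = 1.53 + 0.24 = 1.77.
Reliability = 1.77 / 2.24 = 0.7902.

0.7902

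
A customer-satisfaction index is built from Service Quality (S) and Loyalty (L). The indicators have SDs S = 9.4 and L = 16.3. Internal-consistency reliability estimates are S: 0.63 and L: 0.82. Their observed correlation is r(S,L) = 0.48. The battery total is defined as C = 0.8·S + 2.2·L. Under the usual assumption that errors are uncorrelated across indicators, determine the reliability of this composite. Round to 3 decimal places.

0.842

Var(C) = 0.8²·9.4² + 2.2²·16.3² + 2·[1.76·9.4·16.3·0.48] = 1342.49 + 258.881 = 1601.37.
Under uncorrelated errors the observed covariances equal the true-score covariances, so only the own-variance terms attenuate.
True-score variance = [0.8²·9.4²·0.63 + 2.2²·16.3²·0.82] + 258.881 = 1090.1 + 258.881 = 1348.98.
Reliability = 1348.98 / 1601.37 = 0.842.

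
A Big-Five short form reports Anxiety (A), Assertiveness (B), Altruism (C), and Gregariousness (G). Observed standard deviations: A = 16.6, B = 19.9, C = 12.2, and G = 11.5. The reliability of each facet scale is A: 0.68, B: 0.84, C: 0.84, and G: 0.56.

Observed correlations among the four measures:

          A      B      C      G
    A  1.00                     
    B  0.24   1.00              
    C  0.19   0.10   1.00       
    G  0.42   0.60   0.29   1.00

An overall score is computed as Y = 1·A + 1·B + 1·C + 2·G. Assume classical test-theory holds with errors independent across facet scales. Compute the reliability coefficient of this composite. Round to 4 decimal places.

Var(Y) = 16.6² + 19.9² + 12.2² + 2²·11.5² + 2·[16.6·19.9·0.24 + 16.6·12.2·0.19 + 2·16.6·11.5·0.42 + 19.9·12.2·0.10 + 2·19.9·11.5·0.60 + 2·12.2·11.5·0.29] = 1349.41 + 1316.78 = 2666.19.
With uncorrelated errors the cross-covariances are all true-score covariance, so they carry over unchanged; only the diagonal terms shrink to ρᵢσᵢ².
True-score variance = [16.6²·0.68 + 19.9²·0.84 + 12.2²·0.84 + 2²·11.5²·0.56] + 1316.78 = 941.295 + 1316.78 = 2258.07.
Reliability = 2258.07 / 2666.19 = 0.8469.

0.8469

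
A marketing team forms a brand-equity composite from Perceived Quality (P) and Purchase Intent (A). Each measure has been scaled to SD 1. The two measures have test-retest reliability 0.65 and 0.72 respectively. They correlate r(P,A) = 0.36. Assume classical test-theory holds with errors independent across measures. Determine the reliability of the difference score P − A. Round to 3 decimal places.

0.508

Var(P−A) = 1 + 1 − 2·0.36 = 2 − 0.72 = 1.28.
Because errors are independent across components, Cov(Tᵢ,Tⱼ) = Cov(Xᵢ,Xⱼ); the off-diagonal part of the true-score variance is the same as above.
True-score variance = [0.65 + 0.72] − 0.72 = 1.37 − 0.72 = 0.65.
Reliability = 0.65 / 1.28 = 0.508.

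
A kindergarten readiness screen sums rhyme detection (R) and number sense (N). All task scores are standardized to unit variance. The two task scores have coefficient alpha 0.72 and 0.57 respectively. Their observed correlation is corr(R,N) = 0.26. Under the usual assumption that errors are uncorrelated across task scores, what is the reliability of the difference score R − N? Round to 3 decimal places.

Var(R−N) = 1 + 1 − 2·0.26 = 2 − 0.52 = 1.48.
With uncorrelated errors the cross-covariances are all true-score covariance, so they carry over unchanged; only the diagonal terms shrink to ρᵢσᵢ².
True-score variance = [0.72 + 0.57] − 0.52 = 1.29 − 0.52 = 0.77.
Reliability = 0.77 / 1.48 = 0.520.

0.520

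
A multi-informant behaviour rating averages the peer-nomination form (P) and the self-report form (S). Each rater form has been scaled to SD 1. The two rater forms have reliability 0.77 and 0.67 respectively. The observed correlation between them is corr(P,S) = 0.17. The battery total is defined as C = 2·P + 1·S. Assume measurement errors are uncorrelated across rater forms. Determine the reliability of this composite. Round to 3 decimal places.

Var(C) = 2² + 1 + 2·[2·0.17] = 5 + 0.68 = 5.68.
Because errors are independent across components, Cov(Tᵢ,Tⱼ) = Cov(Xᵢ,Xⱼ); the off-diagonal part of the true-score variance is the same as above.
True-score variance = [2²·0.77 + 0.67] + 0.68 = 3.75 + 0.68 = 4.43.
Reliability = 4.43 / 5.68 = 0.780.

0.780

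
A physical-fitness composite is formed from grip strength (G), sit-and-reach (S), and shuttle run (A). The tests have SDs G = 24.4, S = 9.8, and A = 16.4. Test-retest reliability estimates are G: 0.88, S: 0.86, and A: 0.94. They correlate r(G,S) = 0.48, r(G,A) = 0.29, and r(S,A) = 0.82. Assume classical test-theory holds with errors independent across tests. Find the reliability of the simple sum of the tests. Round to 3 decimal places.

0.940

Var(G+S+A) = 24.4² + 9.8² + 16.4² + 2·[24.4·9.8·0.48 + 24.4·16.4·0.29 + 9.8·16.4·0.82] = 960.36 + 725.229 = 1685.59.
Under uncorrelated errors the observed covariances equal the true-score covariances, so only the own-variance terms attenuate.
True-score variance = [24.4²·0.88 + 9.8²·0.86 + 16.4²·0.94] + 725.229 = 859.334 + 725.229 = 1584.56.
Reliability = 1584.56 / 1685.59 = 0.940.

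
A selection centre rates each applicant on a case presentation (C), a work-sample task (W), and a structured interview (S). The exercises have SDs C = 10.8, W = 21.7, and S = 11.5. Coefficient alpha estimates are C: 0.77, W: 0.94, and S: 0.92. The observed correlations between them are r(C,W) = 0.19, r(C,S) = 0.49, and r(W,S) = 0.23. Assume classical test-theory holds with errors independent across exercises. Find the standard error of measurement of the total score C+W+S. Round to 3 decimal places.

Var(total) = 719.78 + 325.566 = 1045.35.
True-score variance = 654.119 + 325.566 = 979.685, so reliability = 0.9372.
Error variance = 1045.35 − 979.685 = 65.6606; SEM = √65.6606 = 8.103.

8.103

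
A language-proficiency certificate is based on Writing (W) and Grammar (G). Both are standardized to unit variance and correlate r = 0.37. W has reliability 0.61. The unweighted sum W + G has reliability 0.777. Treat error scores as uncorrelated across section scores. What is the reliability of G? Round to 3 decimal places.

Var(W+G) = 2 + 2·0.37 = 2.740.
True-score variance = ρ_W + ρ_G + 2·0.37, so 0.777 = (0.61 + ρ_G + 0.74) / 2.740.
ρ_G = 0.777·2.740 − 0.61 − 0.74 = 0.779.

0.779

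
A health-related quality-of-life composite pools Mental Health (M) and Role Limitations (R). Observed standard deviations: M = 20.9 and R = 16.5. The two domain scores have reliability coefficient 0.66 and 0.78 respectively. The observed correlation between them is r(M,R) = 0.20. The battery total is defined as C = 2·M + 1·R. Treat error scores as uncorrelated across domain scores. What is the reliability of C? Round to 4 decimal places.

Var(C) = 2²·20.9² + 16.5² + 2·[2·20.9·16.5·0.20] = 2019.49 + 275.88 = 2295.37.
Because errors are independent across components, Cov(Tᵢ,Tⱼ) = Cov(Xᵢ,Xⱼ); the off-diagonal part of the true-score variance is the same as above.
True-score variance = [2²·20.9²·0.66 + 16.5²·0.78] + 275.88 = 1365.53 + 275.88 = 1641.41.
Reliability = 1641.41 / 2295.37 = 0.7151.

0.7151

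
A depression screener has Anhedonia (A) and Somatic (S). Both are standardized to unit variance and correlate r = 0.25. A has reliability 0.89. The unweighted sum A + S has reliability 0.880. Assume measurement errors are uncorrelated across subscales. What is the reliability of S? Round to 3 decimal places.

Var(A+S) = 2 + 2·0.25 = 2.500.
True-score variance = ρ_A + ρ_S + 2·0.25, so 0.880 = (0.89 + ρ_S + 0.50) / 2.500.
ρ_S = 0.880·2.500 − 0.89 − 0.50 = 0.810.

0.810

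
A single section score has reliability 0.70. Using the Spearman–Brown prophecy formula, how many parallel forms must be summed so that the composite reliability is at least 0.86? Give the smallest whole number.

3

k ≥ ρ*(1−ρ₁)/(ρ₁(1−ρ*)) = 0.86·0.30 / (0.70·0.14) = 2.633.
Smallest integer k = 3.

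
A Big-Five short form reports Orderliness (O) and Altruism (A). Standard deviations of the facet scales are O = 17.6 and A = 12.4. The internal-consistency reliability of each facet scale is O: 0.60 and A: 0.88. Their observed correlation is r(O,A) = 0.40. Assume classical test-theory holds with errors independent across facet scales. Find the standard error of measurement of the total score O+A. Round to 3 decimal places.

Var(total) = 463.52 + 174.592 = 638.112.
True-score variance = 321.165 + 174.592 = 495.757, so reliability = 0.7769.
Error variance = 638.112 − 495.757 = 142.355; SEM = √142.355 = 11.931.

11.931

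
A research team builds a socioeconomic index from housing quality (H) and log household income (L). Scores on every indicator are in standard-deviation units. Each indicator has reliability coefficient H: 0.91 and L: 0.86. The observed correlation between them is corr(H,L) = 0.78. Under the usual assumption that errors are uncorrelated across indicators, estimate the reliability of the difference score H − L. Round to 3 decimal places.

Var(H−L) = 1 + 1 − 2·0.78 = 2 − 1.56 = 0.44.
Because errors are independent across components, Cov(Tᵢ,Tⱼ) = Cov(Xᵢ,Xⱼ); the off-diagonal part of the true-score variance is the same as above.
True-score variance = [0.91 + 0.86] − 1.56 = 1.77 − 1.56 = 0.21.
Reliability = 0.21 / 0.44 = 0.477.

0.477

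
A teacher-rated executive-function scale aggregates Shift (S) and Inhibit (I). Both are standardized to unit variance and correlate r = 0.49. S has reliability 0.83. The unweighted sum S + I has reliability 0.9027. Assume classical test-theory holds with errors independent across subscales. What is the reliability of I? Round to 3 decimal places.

0.880

Var(S+I) = 2 + 2·0.49 = 2.980.
True-score variance = ρ_S + ρ_I + 2·0.49, so 0.9027 = (0.83 + ρ_I + 0.98) / 2.980.
ρ_I = 0.9027·2.980 − 0.83 − 0.98 = 0.880.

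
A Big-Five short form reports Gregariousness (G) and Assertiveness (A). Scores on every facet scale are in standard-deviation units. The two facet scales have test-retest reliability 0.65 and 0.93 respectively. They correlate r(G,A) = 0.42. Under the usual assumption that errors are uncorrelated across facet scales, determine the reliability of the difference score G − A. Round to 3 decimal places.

0.638

Var(G−A) = 1 + 1 − 2·0.42 = 2 − 0.84 = 1.16.
Under uncorrelated errors the observed covariances equal the true-score covariances, so only the own-variance terms attenuate.
True-score variance = [0.65 + 0.93] − 0.84 = 1.58 − 0.84 = 0.74.
Reliability = 0.74 / 1.16 = 0.638.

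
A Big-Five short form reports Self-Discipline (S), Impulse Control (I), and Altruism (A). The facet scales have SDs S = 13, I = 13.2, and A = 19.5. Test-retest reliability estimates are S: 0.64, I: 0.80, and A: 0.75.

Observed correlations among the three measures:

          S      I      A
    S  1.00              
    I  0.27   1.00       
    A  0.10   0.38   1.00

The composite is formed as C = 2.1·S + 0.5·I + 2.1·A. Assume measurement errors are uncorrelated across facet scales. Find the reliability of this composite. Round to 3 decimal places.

0.767

Var(C) = 2.1²·13² + 0.5²·13.2² + 2.1²·19.5² + 2·[1.05·13·13.2·0.27 + 4.41·13·19.5·0.10 + 1.05·13.2·19.5·0.38] = 2465.75 + 526.289 = 2992.04.
With uncorrelated errors the cross-covariances are all true-score covariance, so they carry over unchanged; only the diagonal terms shrink to ρᵢσᵢ².
True-score variance = [2.1²·13²·0.64 + 0.5²·13.2²·0.80 + 2.1²·19.5²·0.75] + 526.289 = 1769.51 + 526.289 = 2295.8.
Reliability = 2295.8 / 2992.04 = 0.767.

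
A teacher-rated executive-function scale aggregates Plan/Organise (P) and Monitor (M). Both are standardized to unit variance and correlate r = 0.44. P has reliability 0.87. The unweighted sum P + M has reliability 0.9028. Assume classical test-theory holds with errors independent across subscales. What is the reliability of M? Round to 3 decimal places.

0.850

Var(P+M) = 2 + 2·0.44 = 2.880.
True-score variance = ρ_P + ρ_M + 2·0.44, so 0.9028 = (0.87 + ρ_M + 0.88) / 2.880.
ρ_M = 0.9028·2.880 − 0.87 − 0.88 = 0.850.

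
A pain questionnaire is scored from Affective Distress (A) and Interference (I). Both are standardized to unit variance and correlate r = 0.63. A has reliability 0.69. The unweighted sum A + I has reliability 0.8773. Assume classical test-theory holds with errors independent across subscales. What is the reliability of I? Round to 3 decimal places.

0.910

Var(A+I) = 2 + 2·0.63 = 3.260.
True-score variance = ρ_A + ρ_I + 2·0.63, so 0.8773 = (0.69 + ρ_I + 1.26) / 3.260.
ρ_I = 0.8773·3.260 − 0.69 − 1.26 = 0.910.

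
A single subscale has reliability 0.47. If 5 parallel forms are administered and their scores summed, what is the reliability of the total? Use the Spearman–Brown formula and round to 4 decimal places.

ρ_k = kρ / (1 + (k−1)ρ) = 5·0.47 / (1 + 4·0.47) = 2.350 / 2.880 = 0.8160.

0.8160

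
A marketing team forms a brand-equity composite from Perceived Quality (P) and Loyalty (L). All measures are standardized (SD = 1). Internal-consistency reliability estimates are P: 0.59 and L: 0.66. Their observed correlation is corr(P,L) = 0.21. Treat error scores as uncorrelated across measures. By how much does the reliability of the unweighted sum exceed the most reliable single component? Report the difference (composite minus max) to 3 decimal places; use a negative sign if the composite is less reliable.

0.030

Var(sum) = 2 + 0.42 = 2.42; true-score variance = 1.25 + 0.42 = 1.67; composite reliability = 0.6901.
Max component reliability = 0.6600.
Difference = 0.6901 − 0.6600 = 0.030.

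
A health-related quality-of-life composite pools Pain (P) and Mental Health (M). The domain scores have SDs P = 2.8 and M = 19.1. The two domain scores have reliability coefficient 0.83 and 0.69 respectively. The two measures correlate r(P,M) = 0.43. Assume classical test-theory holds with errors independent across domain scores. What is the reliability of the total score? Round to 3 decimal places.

Var(P+M) = 2.8² + 19.1² + 2·[2.8·19.1·0.43] = 372.65 + 45.9928 = 418.643.
With uncorrelated errors the cross-covariances are all true-score covariance, so they carry over unchanged; only the diagonal terms shrink to ρᵢσᵢ².
True-score variance = [2.8²·0.83 + 19.1²·0.69] + 45.9928 = 258.226 + 45.9928 = 304.219.
Reliability = 304.219 / 418.643 = 0.727.

0.727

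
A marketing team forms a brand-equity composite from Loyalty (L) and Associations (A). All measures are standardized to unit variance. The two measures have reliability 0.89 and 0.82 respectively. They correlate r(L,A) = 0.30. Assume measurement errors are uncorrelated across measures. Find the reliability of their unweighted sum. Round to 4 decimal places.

0.8885

Var(L+A) = 2 + 2·[0.30] = 2 + 0.6 = 2.6.
Because errors are independent across components, Cov(Tᵢ,Tⱼ) = Cov(Xᵢ,Xⱼ); the off-diagonal part of the true-score variance is the same as above.
True-score variance = [0.89 + 0.82] + 0.6 = 1.71 + 0.6 = 2.31.
Reliability = 2.31 / 2.6 = 0.8885.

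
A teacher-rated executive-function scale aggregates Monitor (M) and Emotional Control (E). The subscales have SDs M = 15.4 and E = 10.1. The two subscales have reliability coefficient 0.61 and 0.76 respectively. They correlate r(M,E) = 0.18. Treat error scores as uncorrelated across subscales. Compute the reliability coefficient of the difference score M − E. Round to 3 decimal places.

0.587

Var(M−E) = 15.4² + 10.1² − 2·15.4·10.1·0.18 = 339.17 − 55.9944 = 283.176.
Because errors are independent across components, Cov(Tᵢ,Tⱼ) = Cov(Xᵢ,Xⱼ); the off-diagonal part of the true-score variance is the same as above.
True-score variance = [15.4²·0.61 + 10.1²·0.76] − 55.9944 = 222.195 − 55.9944 = 166.201.
Reliability = 166.201 / 283.176 = 0.587.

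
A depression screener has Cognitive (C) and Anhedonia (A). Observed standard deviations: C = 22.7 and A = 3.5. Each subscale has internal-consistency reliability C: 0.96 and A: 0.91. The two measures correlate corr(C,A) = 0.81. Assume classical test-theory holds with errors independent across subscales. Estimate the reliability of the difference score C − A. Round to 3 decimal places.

Var(C−A) = 22.7² + 3.5² − 2·22.7·3.5·0.81 = 527.54 − 128.709 = 398.831.
With uncorrelated errors the cross-covariances are all true-score covariance, so they carry over unchanged; only the diagonal terms shrink to ρᵢσᵢ².
True-score variance = [22.7²·0.96 + 3.5²·0.91] − 128.709 = 505.826 − 128.709 = 377.117.
Reliability = 377.117 / 398.831 = 0.946.

0.946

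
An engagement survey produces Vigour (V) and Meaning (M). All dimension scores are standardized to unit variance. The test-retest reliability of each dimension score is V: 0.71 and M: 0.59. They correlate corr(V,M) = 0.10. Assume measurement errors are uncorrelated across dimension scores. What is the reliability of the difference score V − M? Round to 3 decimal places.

Var(V−M) = 1 + 1 − 2·0.10 = 2 − 0.2 = 1.8.
With uncorrelated errors the cross-covariances are all true-score covariance, so they carry over unchanged; only the diagonal terms shrink to ρᵢσᵢ².
True-score variance = [0.71 + 0.59] − 0.2 = 1.3 − 0.2 = 1.1.
Reliability = 1.1 / 1.8 = 0.611.

0.611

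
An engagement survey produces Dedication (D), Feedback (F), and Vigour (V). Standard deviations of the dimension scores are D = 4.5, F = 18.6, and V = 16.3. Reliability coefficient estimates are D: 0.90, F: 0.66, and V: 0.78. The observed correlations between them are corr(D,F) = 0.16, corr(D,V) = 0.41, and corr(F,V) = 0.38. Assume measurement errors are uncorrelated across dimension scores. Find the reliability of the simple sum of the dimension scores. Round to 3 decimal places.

0.812

Var(D+F+V) = 4.5² + 18.6² + 16.3² + 2·[4.5·18.6·0.16 + 4.5·16.3·0.41 + 18.6·16.3·0.38] = 631.9 + 317.348 = 949.248.
Under uncorrelated errors the observed covariances equal the true-score covariances, so only the own-variance terms attenuate.
True-score variance = [4.5²·0.90 + 18.6²·0.66 + 16.3²·0.78] + 317.348 = 453.797 + 317.348 = 771.145.
Reliability = 771.145 / 949.248 = 0.812.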